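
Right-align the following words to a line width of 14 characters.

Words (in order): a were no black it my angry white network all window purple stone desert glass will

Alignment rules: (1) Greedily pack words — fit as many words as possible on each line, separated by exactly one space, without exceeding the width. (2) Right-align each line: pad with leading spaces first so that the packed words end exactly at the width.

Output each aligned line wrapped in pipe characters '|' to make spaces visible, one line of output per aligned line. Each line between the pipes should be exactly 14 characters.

Answer: |     a were no|
|   black it my|
|   angry white|
|   network all|
| window purple|
|  stone desert|
|    glass will|

Derivation:
Line 1: ['a', 'were', 'no'] (min_width=9, slack=5)
Line 2: ['black', 'it', 'my'] (min_width=11, slack=3)
Line 3: ['angry', 'white'] (min_width=11, slack=3)
Line 4: ['network', 'all'] (min_width=11, slack=3)
Line 5: ['window', 'purple'] (min_width=13, slack=1)
Line 6: ['stone', 'desert'] (min_width=12, slack=2)
Line 7: ['glass', 'will'] (min_width=10, slack=4)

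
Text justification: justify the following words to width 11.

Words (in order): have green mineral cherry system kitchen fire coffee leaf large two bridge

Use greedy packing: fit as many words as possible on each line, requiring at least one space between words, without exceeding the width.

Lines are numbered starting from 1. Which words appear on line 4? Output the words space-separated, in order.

Line 1: ['have', 'green'] (min_width=10, slack=1)
Line 2: ['mineral'] (min_width=7, slack=4)
Line 3: ['cherry'] (min_width=6, slack=5)
Line 4: ['system'] (min_width=6, slack=5)
Line 5: ['kitchen'] (min_width=7, slack=4)
Line 6: ['fire', 'coffee'] (min_width=11, slack=0)
Line 7: ['leaf', 'large'] (min_width=10, slack=1)
Line 8: ['two', 'bridge'] (min_width=10, slack=1)

Answer: system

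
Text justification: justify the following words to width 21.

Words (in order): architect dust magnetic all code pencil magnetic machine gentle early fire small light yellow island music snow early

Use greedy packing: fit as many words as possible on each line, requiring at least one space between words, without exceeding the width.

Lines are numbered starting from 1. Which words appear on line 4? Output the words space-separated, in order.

Answer: machine gentle early

Derivation:
Line 1: ['architect', 'dust'] (min_width=14, slack=7)
Line 2: ['magnetic', 'all', 'code'] (min_width=17, slack=4)
Line 3: ['pencil', 'magnetic'] (min_width=15, slack=6)
Line 4: ['machine', 'gentle', 'early'] (min_width=20, slack=1)
Line 5: ['fire', 'small', 'light'] (min_width=16, slack=5)
Line 6: ['yellow', 'island', 'music'] (min_width=19, slack=2)
Line 7: ['snow', 'early'] (min_width=10, slack=11)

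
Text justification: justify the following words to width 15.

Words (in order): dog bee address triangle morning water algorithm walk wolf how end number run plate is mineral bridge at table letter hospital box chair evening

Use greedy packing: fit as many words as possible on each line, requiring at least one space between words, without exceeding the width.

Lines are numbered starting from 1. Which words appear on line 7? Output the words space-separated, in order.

Answer: plate is

Derivation:
Line 1: ['dog', 'bee', 'address'] (min_width=15, slack=0)
Line 2: ['triangle'] (min_width=8, slack=7)
Line 3: ['morning', 'water'] (min_width=13, slack=2)
Line 4: ['algorithm', 'walk'] (min_width=14, slack=1)
Line 5: ['wolf', 'how', 'end'] (min_width=12, slack=3)
Line 6: ['number', 'run'] (min_width=10, slack=5)
Line 7: ['plate', 'is'] (min_width=8, slack=7)
Line 8: ['mineral', 'bridge'] (min_width=14, slack=1)
Line 9: ['at', 'table', 'letter'] (min_width=15, slack=0)
Line 10: ['hospital', 'box'] (min_width=12, slack=3)
Line 11: ['chair', 'evening'] (min_width=13, slack=2)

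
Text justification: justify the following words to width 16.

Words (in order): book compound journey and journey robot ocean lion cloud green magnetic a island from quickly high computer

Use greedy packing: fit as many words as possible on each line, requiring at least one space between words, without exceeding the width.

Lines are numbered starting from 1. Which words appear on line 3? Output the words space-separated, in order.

Answer: journey robot

Derivation:
Line 1: ['book', 'compound'] (min_width=13, slack=3)
Line 2: ['journey', 'and'] (min_width=11, slack=5)
Line 3: ['journey', 'robot'] (min_width=13, slack=3)
Line 4: ['ocean', 'lion', 'cloud'] (min_width=16, slack=0)
Line 5: ['green', 'magnetic', 'a'] (min_width=16, slack=0)
Line 6: ['island', 'from'] (min_width=11, slack=5)
Line 7: ['quickly', 'high'] (min_width=12, slack=4)
Line 8: ['computer'] (min_width=8, slack=8)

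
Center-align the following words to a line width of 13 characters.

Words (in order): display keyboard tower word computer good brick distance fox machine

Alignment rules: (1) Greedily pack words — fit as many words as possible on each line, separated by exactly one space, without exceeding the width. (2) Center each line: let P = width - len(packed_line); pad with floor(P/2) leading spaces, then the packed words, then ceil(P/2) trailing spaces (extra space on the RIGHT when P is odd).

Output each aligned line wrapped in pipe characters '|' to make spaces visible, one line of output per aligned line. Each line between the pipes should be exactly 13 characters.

Line 1: ['display'] (min_width=7, slack=6)
Line 2: ['keyboard'] (min_width=8, slack=5)
Line 3: ['tower', 'word'] (min_width=10, slack=3)
Line 4: ['computer', 'good'] (min_width=13, slack=0)
Line 5: ['brick'] (min_width=5, slack=8)
Line 6: ['distance', 'fox'] (min_width=12, slack=1)
Line 7: ['machine'] (min_width=7, slack=6)

Answer: |   display   |
|  keyboard   |
| tower word  |
|computer good|
|    brick    |
|distance fox |
|   machine   |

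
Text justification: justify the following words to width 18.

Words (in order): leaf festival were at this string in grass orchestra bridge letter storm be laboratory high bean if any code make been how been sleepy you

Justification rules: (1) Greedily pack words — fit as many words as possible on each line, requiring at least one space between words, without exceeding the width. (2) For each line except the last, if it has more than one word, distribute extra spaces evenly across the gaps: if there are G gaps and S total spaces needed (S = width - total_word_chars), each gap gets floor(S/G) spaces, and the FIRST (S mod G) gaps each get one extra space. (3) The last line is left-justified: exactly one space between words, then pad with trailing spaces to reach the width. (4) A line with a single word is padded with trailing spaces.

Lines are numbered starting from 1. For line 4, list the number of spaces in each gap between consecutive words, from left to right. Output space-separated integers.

Line 1: ['leaf', 'festival', 'were'] (min_width=18, slack=0)
Line 2: ['at', 'this', 'string', 'in'] (min_width=17, slack=1)
Line 3: ['grass', 'orchestra'] (min_width=15, slack=3)
Line 4: ['bridge', 'letter'] (min_width=13, slack=5)
Line 5: ['storm', 'be'] (min_width=8, slack=10)
Line 6: ['laboratory', 'high'] (min_width=15, slack=3)
Line 7: ['bean', 'if', 'any', 'code'] (min_width=16, slack=2)
Line 8: ['make', 'been', 'how', 'been'] (min_width=18, slack=0)
Line 9: ['sleepy', 'you'] (min_width=10, slack=8)

Answer: 6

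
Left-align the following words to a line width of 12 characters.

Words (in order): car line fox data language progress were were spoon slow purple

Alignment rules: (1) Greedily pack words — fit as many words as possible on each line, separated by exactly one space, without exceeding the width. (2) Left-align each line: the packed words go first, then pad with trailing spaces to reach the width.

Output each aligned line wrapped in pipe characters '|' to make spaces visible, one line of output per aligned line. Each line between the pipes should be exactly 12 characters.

Line 1: ['car', 'line', 'fox'] (min_width=12, slack=0)
Line 2: ['data'] (min_width=4, slack=8)
Line 3: ['language'] (min_width=8, slack=4)
Line 4: ['progress'] (min_width=8, slack=4)
Line 5: ['were', 'were'] (min_width=9, slack=3)
Line 6: ['spoon', 'slow'] (min_width=10, slack=2)
Line 7: ['purple'] (min_width=6, slack=6)

Answer: |car line fox|
|data        |
|language    |
|progress    |
|were were   |
|spoon slow  |
|purple      |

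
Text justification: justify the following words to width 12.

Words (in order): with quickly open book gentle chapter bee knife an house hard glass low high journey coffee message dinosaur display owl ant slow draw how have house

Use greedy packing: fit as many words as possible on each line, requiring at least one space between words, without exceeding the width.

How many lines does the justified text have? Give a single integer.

Line 1: ['with', 'quickly'] (min_width=12, slack=0)
Line 2: ['open', 'book'] (min_width=9, slack=3)
Line 3: ['gentle'] (min_width=6, slack=6)
Line 4: ['chapter', 'bee'] (min_width=11, slack=1)
Line 5: ['knife', 'an'] (min_width=8, slack=4)
Line 6: ['house', 'hard'] (min_width=10, slack=2)
Line 7: ['glass', 'low'] (min_width=9, slack=3)
Line 8: ['high', 'journey'] (min_width=12, slack=0)
Line 9: ['coffee'] (min_width=6, slack=6)
Line 10: ['message'] (min_width=7, slack=5)
Line 11: ['dinosaur'] (min_width=8, slack=4)
Line 12: ['display', 'owl'] (min_width=11, slack=1)
Line 13: ['ant', 'slow'] (min_width=8, slack=4)
Line 14: ['draw', 'how'] (min_width=8, slack=4)
Line 15: ['have', 'house'] (min_width=10, slack=2)
Total lines: 15

Answer: 15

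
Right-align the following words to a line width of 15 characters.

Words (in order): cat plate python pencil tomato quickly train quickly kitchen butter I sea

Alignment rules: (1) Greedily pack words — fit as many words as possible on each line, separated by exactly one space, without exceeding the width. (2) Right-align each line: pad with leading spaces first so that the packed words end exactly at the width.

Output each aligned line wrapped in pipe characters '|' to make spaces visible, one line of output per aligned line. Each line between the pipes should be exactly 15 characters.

Answer: |      cat plate|
|  python pencil|
| tomato quickly|
|  train quickly|
| kitchen butter|
|          I sea|

Derivation:
Line 1: ['cat', 'plate'] (min_width=9, slack=6)
Line 2: ['python', 'pencil'] (min_width=13, slack=2)
Line 3: ['tomato', 'quickly'] (min_width=14, slack=1)
Line 4: ['train', 'quickly'] (min_width=13, slack=2)
Line 5: ['kitchen', 'butter'] (min_width=14, slack=1)
Line 6: ['I', 'sea'] (min_width=5, slack=10)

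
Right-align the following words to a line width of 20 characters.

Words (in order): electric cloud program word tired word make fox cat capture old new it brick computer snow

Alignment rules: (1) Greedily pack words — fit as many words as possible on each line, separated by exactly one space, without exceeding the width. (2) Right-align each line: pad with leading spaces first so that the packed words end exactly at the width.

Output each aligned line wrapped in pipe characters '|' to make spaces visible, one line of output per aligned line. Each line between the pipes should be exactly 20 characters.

Answer: |      electric cloud|
|  program word tired|
|   word make fox cat|
|  capture old new it|
| brick computer snow|

Derivation:
Line 1: ['electric', 'cloud'] (min_width=14, slack=6)
Line 2: ['program', 'word', 'tired'] (min_width=18, slack=2)
Line 3: ['word', 'make', 'fox', 'cat'] (min_width=17, slack=3)
Line 4: ['capture', 'old', 'new', 'it'] (min_width=18, slack=2)
Line 5: ['brick', 'computer', 'snow'] (min_width=19, slack=1)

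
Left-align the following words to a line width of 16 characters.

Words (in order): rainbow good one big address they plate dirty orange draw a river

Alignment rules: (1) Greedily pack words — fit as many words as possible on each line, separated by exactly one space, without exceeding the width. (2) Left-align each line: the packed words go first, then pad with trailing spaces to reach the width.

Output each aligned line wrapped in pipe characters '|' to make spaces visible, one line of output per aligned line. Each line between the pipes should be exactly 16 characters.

Line 1: ['rainbow', 'good', 'one'] (min_width=16, slack=0)
Line 2: ['big', 'address', 'they'] (min_width=16, slack=0)
Line 3: ['plate', 'dirty'] (min_width=11, slack=5)
Line 4: ['orange', 'draw', 'a'] (min_width=13, slack=3)
Line 5: ['river'] (min_width=5, slack=11)

Answer: |rainbow good one|
|big address they|
|plate dirty     |
|orange draw a   |
|river           |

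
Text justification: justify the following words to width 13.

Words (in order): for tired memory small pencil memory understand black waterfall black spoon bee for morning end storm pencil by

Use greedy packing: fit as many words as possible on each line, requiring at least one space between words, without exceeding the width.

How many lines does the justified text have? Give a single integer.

Answer: 11

Derivation:
Line 1: ['for', 'tired'] (min_width=9, slack=4)
Line 2: ['memory', 'small'] (min_width=12, slack=1)
Line 3: ['pencil', 'memory'] (min_width=13, slack=0)
Line 4: ['understand'] (min_width=10, slack=3)
Line 5: ['black'] (min_width=5, slack=8)
Line 6: ['waterfall'] (min_width=9, slack=4)
Line 7: ['black', 'spoon'] (min_width=11, slack=2)
Line 8: ['bee', 'for'] (min_width=7, slack=6)
Line 9: ['morning', 'end'] (min_width=11, slack=2)
Line 10: ['storm', 'pencil'] (min_width=12, slack=1)
Line 11: ['by'] (min_width=2, slack=11)
Total lines: 11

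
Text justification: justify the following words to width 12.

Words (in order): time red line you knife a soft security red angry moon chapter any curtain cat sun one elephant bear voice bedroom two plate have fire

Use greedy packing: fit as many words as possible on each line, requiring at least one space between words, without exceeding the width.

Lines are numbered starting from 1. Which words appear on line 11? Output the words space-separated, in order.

Answer: bedroom two

Derivation:
Line 1: ['time', 'red'] (min_width=8, slack=4)
Line 2: ['line', 'you'] (min_width=8, slack=4)
Line 3: ['knife', 'a', 'soft'] (min_width=12, slack=0)
Line 4: ['security', 'red'] (min_width=12, slack=0)
Line 5: ['angry', 'moon'] (min_width=10, slack=2)
Line 6: ['chapter', 'any'] (min_width=11, slack=1)
Line 7: ['curtain', 'cat'] (min_width=11, slack=1)
Line 8: ['sun', 'one'] (min_width=7, slack=5)
Line 9: ['elephant'] (min_width=8, slack=4)
Line 10: ['bear', 'voice'] (min_width=10, slack=2)
Line 11: ['bedroom', 'two'] (min_width=11, slack=1)
Line 12: ['plate', 'have'] (min_width=10, slack=2)
Line 13: ['fire'] (min_width=4, slack=8)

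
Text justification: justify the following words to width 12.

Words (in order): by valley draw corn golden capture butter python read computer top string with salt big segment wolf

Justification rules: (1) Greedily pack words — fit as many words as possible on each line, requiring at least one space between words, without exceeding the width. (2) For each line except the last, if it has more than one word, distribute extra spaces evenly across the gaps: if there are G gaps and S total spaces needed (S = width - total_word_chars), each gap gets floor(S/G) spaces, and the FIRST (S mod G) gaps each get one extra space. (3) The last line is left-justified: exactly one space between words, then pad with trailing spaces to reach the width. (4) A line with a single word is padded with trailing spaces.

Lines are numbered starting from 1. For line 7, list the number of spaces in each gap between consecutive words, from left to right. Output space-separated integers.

Answer: 1

Derivation:
Line 1: ['by', 'valley'] (min_width=9, slack=3)
Line 2: ['draw', 'corn'] (min_width=9, slack=3)
Line 3: ['golden'] (min_width=6, slack=6)
Line 4: ['capture'] (min_width=7, slack=5)
Line 5: ['butter'] (min_width=6, slack=6)
Line 6: ['python', 'read'] (min_width=11, slack=1)
Line 7: ['computer', 'top'] (min_width=12, slack=0)
Line 8: ['string', 'with'] (min_width=11, slack=1)
Line 9: ['salt', 'big'] (min_width=8, slack=4)
Line 10: ['segment', 'wolf'] (min_width=12, slack=0)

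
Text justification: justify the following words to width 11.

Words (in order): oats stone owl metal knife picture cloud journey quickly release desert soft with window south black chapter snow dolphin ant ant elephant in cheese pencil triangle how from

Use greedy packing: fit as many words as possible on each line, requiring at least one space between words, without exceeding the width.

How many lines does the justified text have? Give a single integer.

Line 1: ['oats', 'stone'] (min_width=10, slack=1)
Line 2: ['owl', 'metal'] (min_width=9, slack=2)
Line 3: ['knife'] (min_width=5, slack=6)
Line 4: ['picture'] (min_width=7, slack=4)
Line 5: ['cloud'] (min_width=5, slack=6)
Line 6: ['journey'] (min_width=7, slack=4)
Line 7: ['quickly'] (min_width=7, slack=4)
Line 8: ['release'] (min_width=7, slack=4)
Line 9: ['desert', 'soft'] (min_width=11, slack=0)
Line 10: ['with', 'window'] (min_width=11, slack=0)
Line 11: ['south', 'black'] (min_width=11, slack=0)
Line 12: ['chapter'] (min_width=7, slack=4)
Line 13: ['snow'] (min_width=4, slack=7)
Line 14: ['dolphin', 'ant'] (min_width=11, slack=0)
Line 15: ['ant'] (min_width=3, slack=8)
Line 16: ['elephant', 'in'] (min_width=11, slack=0)
Line 17: ['cheese'] (min_width=6, slack=5)
Line 18: ['pencil'] (min_width=6, slack=5)
Line 19: ['triangle'] (min_width=8, slack=3)
Line 20: ['how', 'from'] (min_width=8, slack=3)
Total lines: 20

Answer: 20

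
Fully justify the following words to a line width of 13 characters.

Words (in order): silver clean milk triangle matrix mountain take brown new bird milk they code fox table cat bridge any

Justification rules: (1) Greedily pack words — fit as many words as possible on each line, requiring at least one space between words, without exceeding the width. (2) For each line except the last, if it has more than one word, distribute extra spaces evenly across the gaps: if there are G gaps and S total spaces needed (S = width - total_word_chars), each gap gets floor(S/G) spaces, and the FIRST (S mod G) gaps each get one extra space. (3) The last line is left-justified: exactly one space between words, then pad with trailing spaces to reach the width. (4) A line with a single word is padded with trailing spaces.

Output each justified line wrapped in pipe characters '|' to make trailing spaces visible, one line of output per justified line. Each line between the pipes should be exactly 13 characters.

Answer: |silver  clean|
|milk triangle|
|matrix       |
|mountain take|
|brown     new|
|bird     milk|
|they code fox|
|table     cat|
|bridge any   |

Derivation:
Line 1: ['silver', 'clean'] (min_width=12, slack=1)
Line 2: ['milk', 'triangle'] (min_width=13, slack=0)
Line 3: ['matrix'] (min_width=6, slack=7)
Line 4: ['mountain', 'take'] (min_width=13, slack=0)
Line 5: ['brown', 'new'] (min_width=9, slack=4)
Line 6: ['bird', 'milk'] (min_width=9, slack=4)
Line 7: ['they', 'code', 'fox'] (min_width=13, slack=0)
Line 8: ['table', 'cat'] (min_width=9, slack=4)
Line 9: ['bridge', 'any'] (min_width=10, slack=3)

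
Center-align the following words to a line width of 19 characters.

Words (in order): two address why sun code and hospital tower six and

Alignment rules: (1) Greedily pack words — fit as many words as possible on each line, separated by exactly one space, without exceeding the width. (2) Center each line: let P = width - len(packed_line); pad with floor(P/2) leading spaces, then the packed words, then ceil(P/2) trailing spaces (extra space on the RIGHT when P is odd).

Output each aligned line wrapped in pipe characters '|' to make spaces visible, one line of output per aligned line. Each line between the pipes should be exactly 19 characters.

Line 1: ['two', 'address', 'why', 'sun'] (min_width=19, slack=0)
Line 2: ['code', 'and', 'hospital'] (min_width=17, slack=2)
Line 3: ['tower', 'six', 'and'] (min_width=13, slack=6)

Answer: |two address why sun|
| code and hospital |
|   tower six and   |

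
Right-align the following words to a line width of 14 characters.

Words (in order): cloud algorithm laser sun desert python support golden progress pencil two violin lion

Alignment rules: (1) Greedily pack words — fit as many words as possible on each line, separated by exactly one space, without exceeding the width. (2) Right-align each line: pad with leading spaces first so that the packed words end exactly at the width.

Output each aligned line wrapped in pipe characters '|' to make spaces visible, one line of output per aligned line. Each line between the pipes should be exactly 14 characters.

Answer: |         cloud|
|     algorithm|
|     laser sun|
| desert python|
|support golden|
|      progress|
|    pencil two|
|   violin lion|

Derivation:
Line 1: ['cloud'] (min_width=5, slack=9)
Line 2: ['algorithm'] (min_width=9, slack=5)
Line 3: ['laser', 'sun'] (min_width=9, slack=5)
Line 4: ['desert', 'python'] (min_width=13, slack=1)
Line 5: ['support', 'golden'] (min_width=14, slack=0)
Line 6: ['progress'] (min_width=8, slack=6)
Line 7: ['pencil', 'two'] (min_width=10, slack=4)
Line 8: ['violin', 'lion'] (min_width=11, slack=3)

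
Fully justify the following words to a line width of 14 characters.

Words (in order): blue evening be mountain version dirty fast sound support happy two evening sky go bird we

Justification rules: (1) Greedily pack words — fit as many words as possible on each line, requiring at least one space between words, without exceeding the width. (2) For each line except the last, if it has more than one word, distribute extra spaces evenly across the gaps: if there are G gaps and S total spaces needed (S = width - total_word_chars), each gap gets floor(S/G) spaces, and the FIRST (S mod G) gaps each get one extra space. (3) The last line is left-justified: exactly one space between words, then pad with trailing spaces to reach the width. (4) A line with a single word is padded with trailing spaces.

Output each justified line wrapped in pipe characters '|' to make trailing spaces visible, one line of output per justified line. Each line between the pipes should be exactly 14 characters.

Line 1: ['blue', 'evening'] (min_width=12, slack=2)
Line 2: ['be', 'mountain'] (min_width=11, slack=3)
Line 3: ['version', 'dirty'] (min_width=13, slack=1)
Line 4: ['fast', 'sound'] (min_width=10, slack=4)
Line 5: ['support', 'happy'] (min_width=13, slack=1)
Line 6: ['two', 'evening'] (min_width=11, slack=3)
Line 7: ['sky', 'go', 'bird', 'we'] (min_width=14, slack=0)

Answer: |blue   evening|
|be    mountain|
|version  dirty|
|fast     sound|
|support  happy|
|two    evening|
|sky go bird we|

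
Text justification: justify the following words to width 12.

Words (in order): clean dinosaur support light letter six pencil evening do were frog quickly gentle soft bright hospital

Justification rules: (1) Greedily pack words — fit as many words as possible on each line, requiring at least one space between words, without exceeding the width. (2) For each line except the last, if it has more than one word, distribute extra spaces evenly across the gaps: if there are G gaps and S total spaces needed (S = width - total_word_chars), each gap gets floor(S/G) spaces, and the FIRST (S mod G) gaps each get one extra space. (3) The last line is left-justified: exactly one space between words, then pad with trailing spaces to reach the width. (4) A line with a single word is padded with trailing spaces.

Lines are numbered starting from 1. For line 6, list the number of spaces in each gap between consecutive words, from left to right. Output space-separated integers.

Answer: 3

Derivation:
Line 1: ['clean'] (min_width=5, slack=7)
Line 2: ['dinosaur'] (min_width=8, slack=4)
Line 3: ['support'] (min_width=7, slack=5)
Line 4: ['light', 'letter'] (min_width=12, slack=0)
Line 5: ['six', 'pencil'] (min_width=10, slack=2)
Line 6: ['evening', 'do'] (min_width=10, slack=2)
Line 7: ['were', 'frog'] (min_width=9, slack=3)
Line 8: ['quickly'] (min_width=7, slack=5)
Line 9: ['gentle', 'soft'] (min_width=11, slack=1)
Line 10: ['bright'] (min_width=6, slack=6)
Line 11: ['hospital'] (min_width=8, slack=4)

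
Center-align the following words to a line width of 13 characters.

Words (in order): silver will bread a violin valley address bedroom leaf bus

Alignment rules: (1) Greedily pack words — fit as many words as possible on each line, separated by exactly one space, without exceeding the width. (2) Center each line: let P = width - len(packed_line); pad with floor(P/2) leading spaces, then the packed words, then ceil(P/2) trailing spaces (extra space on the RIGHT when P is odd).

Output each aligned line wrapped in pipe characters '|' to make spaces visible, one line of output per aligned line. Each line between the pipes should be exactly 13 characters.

Line 1: ['silver', 'will'] (min_width=11, slack=2)
Line 2: ['bread', 'a'] (min_width=7, slack=6)
Line 3: ['violin', 'valley'] (min_width=13, slack=0)
Line 4: ['address'] (min_width=7, slack=6)
Line 5: ['bedroom', 'leaf'] (min_width=12, slack=1)
Line 6: ['bus'] (min_width=3, slack=10)

Answer: | silver will |
|   bread a   |
|violin valley|
|   address   |
|bedroom leaf |
|     bus     |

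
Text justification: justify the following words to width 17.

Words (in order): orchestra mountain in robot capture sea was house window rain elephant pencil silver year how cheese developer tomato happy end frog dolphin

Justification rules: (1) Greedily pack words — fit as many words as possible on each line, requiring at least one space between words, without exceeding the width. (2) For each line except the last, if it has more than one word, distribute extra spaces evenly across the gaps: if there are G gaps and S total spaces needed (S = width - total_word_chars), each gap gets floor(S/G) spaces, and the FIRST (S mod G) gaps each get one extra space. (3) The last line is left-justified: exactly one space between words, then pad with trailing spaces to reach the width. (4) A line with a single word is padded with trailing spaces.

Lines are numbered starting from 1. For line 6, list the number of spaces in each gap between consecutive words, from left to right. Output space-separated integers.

Line 1: ['orchestra'] (min_width=9, slack=8)
Line 2: ['mountain', 'in', 'robot'] (min_width=17, slack=0)
Line 3: ['capture', 'sea', 'was'] (min_width=15, slack=2)
Line 4: ['house', 'window', 'rain'] (min_width=17, slack=0)
Line 5: ['elephant', 'pencil'] (min_width=15, slack=2)
Line 6: ['silver', 'year', 'how'] (min_width=15, slack=2)
Line 7: ['cheese', 'developer'] (min_width=16, slack=1)
Line 8: ['tomato', 'happy', 'end'] (min_width=16, slack=1)
Line 9: ['frog', 'dolphin'] (min_width=12, slack=5)

Answer: 2 2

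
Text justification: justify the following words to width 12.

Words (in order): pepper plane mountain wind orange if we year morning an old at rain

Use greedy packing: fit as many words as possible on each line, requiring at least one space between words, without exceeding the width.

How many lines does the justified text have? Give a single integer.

Answer: 6

Derivation:
Line 1: ['pepper', 'plane'] (min_width=12, slack=0)
Line 2: ['mountain'] (min_width=8, slack=4)
Line 3: ['wind', 'orange'] (min_width=11, slack=1)
Line 4: ['if', 'we', 'year'] (min_width=10, slack=2)
Line 5: ['morning', 'an'] (min_width=10, slack=2)
Line 6: ['old', 'at', 'rain'] (min_width=11, slack=1)
Total lines: 6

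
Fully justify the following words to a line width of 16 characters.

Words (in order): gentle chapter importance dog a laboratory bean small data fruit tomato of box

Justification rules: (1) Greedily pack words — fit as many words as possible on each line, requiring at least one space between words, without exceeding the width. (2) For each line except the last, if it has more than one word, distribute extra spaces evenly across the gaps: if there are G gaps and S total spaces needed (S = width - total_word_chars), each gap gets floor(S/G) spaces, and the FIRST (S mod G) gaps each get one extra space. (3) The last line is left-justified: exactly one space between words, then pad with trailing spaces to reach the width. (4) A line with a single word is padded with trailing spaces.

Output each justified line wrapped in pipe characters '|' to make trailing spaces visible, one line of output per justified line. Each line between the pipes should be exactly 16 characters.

Answer: |gentle   chapter|
|importance dog a|
|laboratory  bean|
|small data fruit|
|tomato of box   |

Derivation:
Line 1: ['gentle', 'chapter'] (min_width=14, slack=2)
Line 2: ['importance', 'dog', 'a'] (min_width=16, slack=0)
Line 3: ['laboratory', 'bean'] (min_width=15, slack=1)
Line 4: ['small', 'data', 'fruit'] (min_width=16, slack=0)
Line 5: ['tomato', 'of', 'box'] (min_width=13, slack=3)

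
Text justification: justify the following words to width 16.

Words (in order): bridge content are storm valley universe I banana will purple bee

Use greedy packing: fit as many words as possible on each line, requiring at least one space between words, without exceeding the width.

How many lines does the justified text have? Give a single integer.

Line 1: ['bridge', 'content'] (min_width=14, slack=2)
Line 2: ['are', 'storm', 'valley'] (min_width=16, slack=0)
Line 3: ['universe', 'I'] (min_width=10, slack=6)
Line 4: ['banana', 'will'] (min_width=11, slack=5)
Line 5: ['purple', 'bee'] (min_width=10, slack=6)
Total lines: 5

Answer: 5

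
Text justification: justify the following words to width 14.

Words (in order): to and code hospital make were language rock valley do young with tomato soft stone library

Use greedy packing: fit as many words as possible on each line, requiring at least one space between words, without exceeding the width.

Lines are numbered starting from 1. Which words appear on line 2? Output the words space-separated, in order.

Answer: hospital make

Derivation:
Line 1: ['to', 'and', 'code'] (min_width=11, slack=3)
Line 2: ['hospital', 'make'] (min_width=13, slack=1)
Line 3: ['were', 'language'] (min_width=13, slack=1)
Line 4: ['rock', 'valley', 'do'] (min_width=14, slack=0)
Line 5: ['young', 'with'] (min_width=10, slack=4)
Line 6: ['tomato', 'soft'] (min_width=11, slack=3)
Line 7: ['stone', 'library'] (min_width=13, slack=1)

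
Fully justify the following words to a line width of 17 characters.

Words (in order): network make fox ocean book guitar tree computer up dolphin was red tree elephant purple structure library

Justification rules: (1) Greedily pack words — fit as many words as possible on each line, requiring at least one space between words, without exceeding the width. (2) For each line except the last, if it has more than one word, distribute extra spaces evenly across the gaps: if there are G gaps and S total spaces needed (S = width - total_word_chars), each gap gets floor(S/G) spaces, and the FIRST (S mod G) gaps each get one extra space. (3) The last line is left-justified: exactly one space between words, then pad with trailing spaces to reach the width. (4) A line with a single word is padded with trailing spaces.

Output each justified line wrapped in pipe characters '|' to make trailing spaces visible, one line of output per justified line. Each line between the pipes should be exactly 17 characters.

Line 1: ['network', 'make', 'fox'] (min_width=16, slack=1)
Line 2: ['ocean', 'book', 'guitar'] (min_width=17, slack=0)
Line 3: ['tree', 'computer', 'up'] (min_width=16, slack=1)
Line 4: ['dolphin', 'was', 'red'] (min_width=15, slack=2)
Line 5: ['tree', 'elephant'] (min_width=13, slack=4)
Line 6: ['purple', 'structure'] (min_width=16, slack=1)
Line 7: ['library'] (min_width=7, slack=10)

Answer: |network  make fox|
|ocean book guitar|
|tree  computer up|
|dolphin  was  red|
|tree     elephant|
|purple  structure|
|library          |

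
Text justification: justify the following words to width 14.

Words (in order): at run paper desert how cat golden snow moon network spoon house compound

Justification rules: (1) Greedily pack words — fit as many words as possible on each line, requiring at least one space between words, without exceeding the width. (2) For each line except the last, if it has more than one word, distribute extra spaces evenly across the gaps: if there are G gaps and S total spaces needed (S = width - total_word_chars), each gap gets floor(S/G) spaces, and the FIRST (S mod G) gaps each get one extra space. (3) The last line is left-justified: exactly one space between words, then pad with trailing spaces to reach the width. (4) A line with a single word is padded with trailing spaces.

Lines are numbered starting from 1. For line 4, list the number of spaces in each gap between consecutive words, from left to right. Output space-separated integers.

Answer: 3

Derivation:
Line 1: ['at', 'run', 'paper'] (min_width=12, slack=2)
Line 2: ['desert', 'how', 'cat'] (min_width=14, slack=0)
Line 3: ['golden', 'snow'] (min_width=11, slack=3)
Line 4: ['moon', 'network'] (min_width=12, slack=2)
Line 5: ['spoon', 'house'] (min_width=11, slack=3)
Line 6: ['compound'] (min_width=8, slack=6)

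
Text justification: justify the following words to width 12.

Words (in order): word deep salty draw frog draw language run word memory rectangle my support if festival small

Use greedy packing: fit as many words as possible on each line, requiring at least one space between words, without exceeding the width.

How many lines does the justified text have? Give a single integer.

Line 1: ['word', 'deep'] (min_width=9, slack=3)
Line 2: ['salty', 'draw'] (min_width=10, slack=2)
Line 3: ['frog', 'draw'] (min_width=9, slack=3)
Line 4: ['language', 'run'] (min_width=12, slack=0)
Line 5: ['word', 'memory'] (min_width=11, slack=1)
Line 6: ['rectangle', 'my'] (min_width=12, slack=0)
Line 7: ['support', 'if'] (min_width=10, slack=2)
Line 8: ['festival'] (min_width=8, slack=4)
Line 9: ['small'] (min_width=5, slack=7)
Total lines: 9

Answer: 9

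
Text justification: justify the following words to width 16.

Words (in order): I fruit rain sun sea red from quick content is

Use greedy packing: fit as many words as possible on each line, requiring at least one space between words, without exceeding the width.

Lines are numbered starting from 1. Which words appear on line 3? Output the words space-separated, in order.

Line 1: ['I', 'fruit', 'rain', 'sun'] (min_width=16, slack=0)
Line 2: ['sea', 'red', 'from'] (min_width=12, slack=4)
Line 3: ['quick', 'content', 'is'] (min_width=16, slack=0)

Answer: quick content is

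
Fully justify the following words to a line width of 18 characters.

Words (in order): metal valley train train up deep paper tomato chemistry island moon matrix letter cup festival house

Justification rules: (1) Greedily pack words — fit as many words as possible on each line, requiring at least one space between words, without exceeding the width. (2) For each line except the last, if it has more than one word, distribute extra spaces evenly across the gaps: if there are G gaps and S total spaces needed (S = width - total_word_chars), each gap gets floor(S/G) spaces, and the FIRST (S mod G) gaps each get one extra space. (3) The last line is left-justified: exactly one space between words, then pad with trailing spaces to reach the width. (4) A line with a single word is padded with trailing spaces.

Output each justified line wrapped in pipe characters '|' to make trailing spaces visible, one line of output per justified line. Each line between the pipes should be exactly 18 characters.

Answer: |metal valley train|
|train    up   deep|
|paper       tomato|
|chemistry   island|
|moon matrix letter|
|cup festival house|

Derivation:
Line 1: ['metal', 'valley', 'train'] (min_width=18, slack=0)
Line 2: ['train', 'up', 'deep'] (min_width=13, slack=5)
Line 3: ['paper', 'tomato'] (min_width=12, slack=6)
Line 4: ['chemistry', 'island'] (min_width=16, slack=2)
Line 5: ['moon', 'matrix', 'letter'] (min_width=18, slack=0)
Line 6: ['cup', 'festival', 'house'] (min_width=18, slack=0)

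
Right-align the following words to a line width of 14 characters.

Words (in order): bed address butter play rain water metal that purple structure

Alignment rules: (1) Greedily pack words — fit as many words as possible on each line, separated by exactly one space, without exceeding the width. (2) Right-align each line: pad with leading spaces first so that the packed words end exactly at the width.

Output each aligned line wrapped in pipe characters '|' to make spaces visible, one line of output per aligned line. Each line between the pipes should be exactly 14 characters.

Answer: |   bed address|
|   butter play|
|    rain water|
|    metal that|
|        purple|
|     structure|

Derivation:
Line 1: ['bed', 'address'] (min_width=11, slack=3)
Line 2: ['butter', 'play'] (min_width=11, slack=3)
Line 3: ['rain', 'water'] (min_width=10, slack=4)
Line 4: ['metal', 'that'] (min_width=10, slack=4)
Line 5: ['purple'] (min_width=6, slack=8)
Line 6: ['structure'] (min_width=9, slack=5)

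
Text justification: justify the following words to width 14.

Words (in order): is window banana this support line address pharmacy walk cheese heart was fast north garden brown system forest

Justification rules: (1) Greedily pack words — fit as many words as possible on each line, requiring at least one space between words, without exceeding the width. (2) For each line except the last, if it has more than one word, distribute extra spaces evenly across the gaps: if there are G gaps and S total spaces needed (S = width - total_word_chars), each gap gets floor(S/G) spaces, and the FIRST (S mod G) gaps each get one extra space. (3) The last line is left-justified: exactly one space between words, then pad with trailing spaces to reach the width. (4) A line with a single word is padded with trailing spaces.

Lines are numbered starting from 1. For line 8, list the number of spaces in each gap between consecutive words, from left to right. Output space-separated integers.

Answer: 3

Derivation:
Line 1: ['is', 'window'] (min_width=9, slack=5)
Line 2: ['banana', 'this'] (min_width=11, slack=3)
Line 3: ['support', 'line'] (min_width=12, slack=2)
Line 4: ['address'] (min_width=7, slack=7)
Line 5: ['pharmacy', 'walk'] (min_width=13, slack=1)
Line 6: ['cheese', 'heart'] (min_width=12, slack=2)
Line 7: ['was', 'fast', 'north'] (min_width=14, slack=0)
Line 8: ['garden', 'brown'] (min_width=12, slack=2)
Line 9: ['system', 'forest'] (min_width=13, slack=1)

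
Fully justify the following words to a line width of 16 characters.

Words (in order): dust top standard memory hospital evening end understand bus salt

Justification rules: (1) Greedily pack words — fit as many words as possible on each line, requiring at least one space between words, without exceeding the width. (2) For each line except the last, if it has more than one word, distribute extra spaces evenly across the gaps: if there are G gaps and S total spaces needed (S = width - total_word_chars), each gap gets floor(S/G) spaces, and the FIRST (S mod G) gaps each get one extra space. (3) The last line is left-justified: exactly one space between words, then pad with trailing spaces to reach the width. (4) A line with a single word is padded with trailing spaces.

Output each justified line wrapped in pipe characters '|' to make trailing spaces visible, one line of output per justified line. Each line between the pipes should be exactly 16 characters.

Answer: |dust         top|
|standard  memory|
|hospital evening|
|end   understand|
|bus salt        |

Derivation:
Line 1: ['dust', 'top'] (min_width=8, slack=8)
Line 2: ['standard', 'memory'] (min_width=15, slack=1)
Line 3: ['hospital', 'evening'] (min_width=16, slack=0)
Line 4: ['end', 'understand'] (min_width=14, slack=2)
Line 5: ['bus', 'salt'] (min_width=8, slack=8)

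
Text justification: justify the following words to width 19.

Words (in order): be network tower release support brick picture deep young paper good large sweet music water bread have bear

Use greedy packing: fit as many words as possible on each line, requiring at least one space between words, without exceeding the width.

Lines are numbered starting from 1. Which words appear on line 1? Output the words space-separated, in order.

Answer: be network tower

Derivation:
Line 1: ['be', 'network', 'tower'] (min_width=16, slack=3)
Line 2: ['release', 'support'] (min_width=15, slack=4)
Line 3: ['brick', 'picture', 'deep'] (min_width=18, slack=1)
Line 4: ['young', 'paper', 'good'] (min_width=16, slack=3)
Line 5: ['large', 'sweet', 'music'] (min_width=17, slack=2)
Line 6: ['water', 'bread', 'have'] (min_width=16, slack=3)
Line 7: ['bear'] (min_width=4, slack=15)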